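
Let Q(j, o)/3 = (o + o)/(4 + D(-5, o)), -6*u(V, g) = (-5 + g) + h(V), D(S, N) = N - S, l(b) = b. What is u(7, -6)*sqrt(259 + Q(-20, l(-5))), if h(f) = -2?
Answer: 13*sqrt(1006)/12 ≈ 34.361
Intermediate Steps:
u(V, g) = 7/6 - g/6 (u(V, g) = -((-5 + g) - 2)/6 = -(-7 + g)/6 = 7/6 - g/6)
Q(j, o) = 6*o/(9 + o) (Q(j, o) = 3*((o + o)/(4 + (o - 1*(-5)))) = 3*((2*o)/(4 + (o + 5))) = 3*((2*o)/(4 + (5 + o))) = 3*((2*o)/(9 + o)) = 3*(2*o/(9 + o)) = 6*o/(9 + o))
u(7, -6)*sqrt(259 + Q(-20, l(-5))) = (7/6 - 1/6*(-6))*sqrt(259 + 6*(-5)/(9 - 5)) = (7/6 + 1)*sqrt(259 + 6*(-5)/4) = 13*sqrt(259 + 6*(-5)*(1/4))/6 = 13*sqrt(259 - 15/2)/6 = 13*sqrt(503/2)/6 = 13*(sqrt(1006)/2)/6 = 13*sqrt(1006)/12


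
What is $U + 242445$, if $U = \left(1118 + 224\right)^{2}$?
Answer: $2043409$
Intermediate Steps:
$U = 1800964$ ($U = 1342^{2} = 1800964$)
$U + 242445 = 1800964 + 242445 = 2043409$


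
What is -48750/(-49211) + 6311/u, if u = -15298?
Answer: 435206879/752829878 ≈ 0.57809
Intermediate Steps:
-48750/(-49211) + 6311/u = -48750/(-49211) + 6311/(-15298) = -48750*(-1/49211) + 6311*(-1/15298) = 48750/49211 - 6311/15298 = 435206879/752829878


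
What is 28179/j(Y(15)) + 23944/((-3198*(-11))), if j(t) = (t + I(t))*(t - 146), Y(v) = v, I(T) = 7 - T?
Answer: -11821027/393393 ≈ -30.049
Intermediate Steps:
j(t) = -1022 + 7*t (j(t) = (t + (7 - t))*(t - 146) = 7*(-146 + t) = -1022 + 7*t)
28179/j(Y(15)) + 23944/((-3198*(-11))) = 28179/(-1022 + 7*15) + 23944/((-3198*(-11))) = 28179/(-1022 + 105) + 23944/35178 = 28179/(-917) + 23944*(1/35178) = 28179*(-1/917) + 292/429 = -28179/917 + 292/429 = -11821027/393393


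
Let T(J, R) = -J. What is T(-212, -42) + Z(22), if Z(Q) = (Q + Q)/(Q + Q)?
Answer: 213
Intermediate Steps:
Z(Q) = 1 (Z(Q) = (2*Q)/((2*Q)) = (2*Q)*(1/(2*Q)) = 1)
T(-212, -42) + Z(22) = -1*(-212) + 1 = 212 + 1 = 213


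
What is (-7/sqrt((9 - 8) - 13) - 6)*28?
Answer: -168 + 98*I*sqrt(3)/3 ≈ -168.0 + 56.58*I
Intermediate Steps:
(-7/sqrt((9 - 8) - 13) - 6)*28 = (-7/sqrt(1 - 13) - 6)*28 = (-7*(-I*sqrt(3)/6) - 6)*28 = (-(-7)*I*sqrt(3)/6 - 6)*28 = (7*I*sqrt(3)/6 - 6)*28 = (-6 + 7*I*sqrt(3)/6)*28 = -168 + 98*I*sqrt(3)/3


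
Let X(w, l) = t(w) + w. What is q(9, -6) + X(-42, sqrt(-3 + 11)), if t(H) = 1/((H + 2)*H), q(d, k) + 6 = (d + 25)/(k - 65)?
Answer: -5782489/119280 ≈ -48.478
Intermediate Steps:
q(d, k) = -6 + (25 + d)/(-65 + k) (q(d, k) = -6 + (d + 25)/(k - 65) = -6 + (25 + d)/(-65 + k))
t(H) = 1/(H*(2 + H)) (t(H) = 1/((2 + H)*H) = 1/(H*(2 + H)))
X(w, l) = w + 1/(w*(2 + w)) (X(w, l) = 1/(w*(2 + w)) + w = w + 1/(w*(2 + w)))
q(9, -6) + X(-42, sqrt(-3 + 11)) = (415 + 9 - 6*(-6))/(-65 - 6) + (-42 + 1/((-42)*(2 - 42))) = (415 + 9 + 36)/(-71) + (-42 - 1/42/(-40)) = -1/71*460 + (-42 - 1/42*(-1/40)) = -460/71 + (-42 + 1/1680) = -460/71 - 70559/1680 = -5782489/119280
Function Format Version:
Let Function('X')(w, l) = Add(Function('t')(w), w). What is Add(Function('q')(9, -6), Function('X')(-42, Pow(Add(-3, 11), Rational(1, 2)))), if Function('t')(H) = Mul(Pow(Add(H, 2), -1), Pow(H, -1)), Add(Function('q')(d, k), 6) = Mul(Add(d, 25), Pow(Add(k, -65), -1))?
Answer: Rational(-5782489, 119280) ≈ -48.478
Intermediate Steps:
Function('q')(d, k) = Add(-6, Mul(Pow(Add(-65, k), -1), Add(25, d))) (Function('q')(d, k) = Add(-6, Mul(Add(d, 25), Pow(Add(k, -65), -1))) = Add(-6, Mul(Add(25, d), Pow(Add(-65, k), -1))) = Add(-6, Mul(Pow(Add(-65, k), -1), Add(25, d))))
Function('t')(H) = Mul(Pow(H, -1), Pow(Add(2, H), -1)) (Function('t')(H) = Mul(Pow(Add(2, H), -1), Pow(H, -1)) = Mul(Pow(H, -1), Pow(Add(2, H), -1)))
Function('X')(w, l) = Add(w, Mul(Pow(w, -1), Pow(Add(2, w), -1))) (Function('X')(w, l) = Add(Mul(Pow(w, -1), Pow(Add(2, w), -1)), w) = Add(w, Mul(Pow(w, -1), Pow(Add(2, w), -1))))
Add(Function('q')(9, -6), Function('X')(-42, Pow(Add(-3, 11), Rational(1, 2)))) = Add(Mul(Pow(Add(-65, -6), -1), Add(415, 9, Mul(-6, -6))), Add(-42, Mul(Pow(-42, -1), Pow(Add(2, -42), -1)))) = Add(Mul(Pow(-71, -1), Add(415, 9, 36)), Add(-42, Mul(Rational(-1, 42), Pow(-40, -1)))) = Add(Mul(Rational(-1, 71), 460), Add(-42, Mul(Rational(-1, 42), Rational(-1, 40)))) = Add(Rational(-460, 71), Add(-42, Rational(1, 1680))) = Add(Rational(-460, 71), Rational(-70559, 1680)) = Rational(-5782489, 119280)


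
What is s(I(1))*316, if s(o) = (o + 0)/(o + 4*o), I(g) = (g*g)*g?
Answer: 316/5 ≈ 63.200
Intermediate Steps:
I(g) = g³ (I(g) = g²*g = g³)
s(o) = ⅕ (s(o) = o/((5*o)) = o*(1/(5*o)) = ⅕)
s(I(1))*316 = (⅕)*316 = 316/5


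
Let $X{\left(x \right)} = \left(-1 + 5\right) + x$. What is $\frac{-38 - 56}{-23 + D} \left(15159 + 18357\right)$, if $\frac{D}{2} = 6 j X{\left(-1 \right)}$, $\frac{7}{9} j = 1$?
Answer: $- \frac{22053528}{163} \approx -1.353 \cdot 10^{5}$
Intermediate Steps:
$j = \frac{9}{7}$ ($j = \frac{9}{7} \cdot 1 = \frac{9}{7} \approx 1.2857$)
$X{\left(x \right)} = 4 + x$
$D = \frac{324}{7}$ ($D = 2 \cdot 6 \cdot \frac{9}{7} \left(4 - 1\right) = 2 \cdot \frac{54}{7} \cdot 3 = 2 \cdot \frac{162}{7} = \frac{324}{7} \approx 46.286$)
$\frac{-38 - 56}{-23 + D} \left(15159 + 18357\right) = \frac{-38 - 56}{-23 + \frac{324}{7}} \left(15159 + 18357\right) = - \frac{94}{\frac{163}{7}} \cdot 33516 = \left(-94\right) \frac{7}{163} \cdot 33516 = \left(- \frac{658}{163}\right) 33516 = - \frac{22053528}{163}$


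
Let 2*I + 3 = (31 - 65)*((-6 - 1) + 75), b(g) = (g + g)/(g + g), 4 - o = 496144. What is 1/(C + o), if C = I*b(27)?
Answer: -2/994595 ≈ -2.0109e-6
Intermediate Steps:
o = -496140 (o = 4 - 1*496144 = 4 - 496144 = -496140)
b(g) = 1 (b(g) = (2*g)/((2*g)) = (2*g)*(1/(2*g)) = 1)
I = -2315/2 (I = -3/2 + ((31 - 65)*((-6 - 1) + 75))/2 = -3/2 + (-34*(-7 + 75))/2 = -3/2 + (-34*68)/2 = -3/2 + (½)*(-2312) = -3/2 - 1156 = -2315/2 ≈ -1157.5)
C = -2315/2 (C = -2315/2*1 = -2315/2 ≈ -1157.5)
1/(C + o) = 1/(-2315/2 - 496140) = 1/(-994595/2) = -2/994595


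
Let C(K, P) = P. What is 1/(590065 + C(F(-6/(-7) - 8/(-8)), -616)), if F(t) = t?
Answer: 1/589449 ≈ 1.6965e-6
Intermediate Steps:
1/(590065 + C(F(-6/(-7) - 8/(-8)), -616)) = 1/(590065 - 616) = 1/589449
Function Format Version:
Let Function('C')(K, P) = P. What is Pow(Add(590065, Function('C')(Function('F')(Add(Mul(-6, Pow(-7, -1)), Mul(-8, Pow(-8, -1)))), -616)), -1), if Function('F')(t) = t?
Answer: Rational(1, 589449) ≈ 1.6965e-6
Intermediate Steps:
Pow(Add(590065, Function('C')(Function('F')(Add(Mul(-6, Pow(-7, -1)), Mul(-8, Pow(-8, -1)))), -616)), -1) = Pow(Add(590065, -616), -1) = Pow(589449, -1) = Rational(1, 589449)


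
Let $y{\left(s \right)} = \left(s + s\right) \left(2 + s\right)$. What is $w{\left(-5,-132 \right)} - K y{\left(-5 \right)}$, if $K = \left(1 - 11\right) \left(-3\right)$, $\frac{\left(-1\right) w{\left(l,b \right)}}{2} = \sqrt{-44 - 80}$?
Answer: $-900 - 4 i \sqrt{31} \approx -900.0 - 22.271 i$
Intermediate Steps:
$w{\left(l,b \right)} = - 4 i \sqrt{31}$ ($w{\left(l,b \right)} = - 2 \sqrt{-44 - 80} = - 2 \sqrt{-124} = - 2 \cdot 2 i \sqrt{31} = - 4 i \sqrt{31}$)
$K = 30$ ($K = \left(-10\right) \left(-3\right) = 30$)
$y{\left(s \right)} = 2 s \left(2 + s\right)$
$w{\left(-5,-132 \right)} - K y{\left(-5 \right)} = - 4 i \sqrt{31} - 30 \cdot 2 \left(-5\right) \left(2 - 5\right) = - 4 i \sqrt{31} - 30 \cdot 2 \left(-5\right) \left(-3\right) = - 4 i \sqrt{31} - 30 \cdot 30 = - 4 i \sqrt{31} - 900 = -900 - 4 i \sqrt{31}$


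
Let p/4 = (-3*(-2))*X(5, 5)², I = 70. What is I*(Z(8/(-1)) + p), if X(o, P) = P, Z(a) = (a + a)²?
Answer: 59920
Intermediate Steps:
Z(a) = 4*a² (Z(a) = (2*a)² = 4*a²)
p = 600 (p = 4*(-3*(-2)*5²) = 4*(6*25) = 4*150 = 600)
I*(Z(8/(-1)) + p) = 70*(4*(8/(-1))² + 600) = 70*(4*(8*(-1))² + 600) = 70*(4*(-8)² + 600) = 70*(4*64 + 600) = 70*(256 + 600) = 70*856 = 59920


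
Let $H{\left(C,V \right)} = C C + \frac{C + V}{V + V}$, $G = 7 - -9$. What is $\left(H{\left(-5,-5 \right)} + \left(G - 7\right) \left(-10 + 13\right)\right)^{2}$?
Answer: $2809$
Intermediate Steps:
$G = 16$ ($G = 7 + 9 = 16$)
$H{\left(C,V \right)} = C^{2} + \frac{C + V}{2 V}$
$\left(H{\left(-5,-5 \right)} + \left(G - 7\right) \left(-10 + 13\right)\right)^{2} = \left(\left(\frac{1}{2} + \left(-5\right)^{2} + \frac{1}{2} \left(-5\right) \frac{1}{-5}\right) + \left(16 - 7\right) \left(-10 + 13\right)\right)^{2} = \left(\left(\frac{1}{2} + 25 + \frac{1}{2} \left(-5\right) \left(- \frac{1}{5}\right)\right) + 9 \cdot 3\right)^{2} = \left(\left(\frac{1}{2} + 25 + \frac{1}{2}\right) + 27\right)^{2} = \left(26 + 27\right)^{2} = 53^{2} = 2809$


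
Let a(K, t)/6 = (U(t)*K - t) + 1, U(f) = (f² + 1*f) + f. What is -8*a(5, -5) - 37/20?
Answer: -77797/20 ≈ -3889.9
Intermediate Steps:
U(f) = f² + 2*f (U(f) = (f² + f) + f = (f + f²) + f = f² + 2*f)
a(K, t) = 6 - 6*t + 6*K*t*(2 + t) (a(K, t) = 6*(((t*(2 + t))*K - t) + 1) = 6*((K*t*(2 + t) - t) + 1) = 6*((-t + K*t*(2 + t)) + 1) = 6*(1 - t + K*t*(2 + t)) = 6 - 6*t + 6*K*t*(2 + t))
-8*a(5, -5) - 37/20 = -8*(6 - 6*(-5) + 6*5*(-5)*(2 - 5)) - 37/20 = -8*(6 + 30 + 6*5*(-5)*(-3)) - 37*1/20 = -8*(6 + 30 + 450) - 37/20 = -8*486 - 37/20 = -3888 - 37/20 = -77797/20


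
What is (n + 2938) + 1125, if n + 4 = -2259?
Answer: 1800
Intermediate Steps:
n = -2263 (n = -4 - 2259 = -2263)
(n + 2938) + 1125 = (-2263 + 2938) + 1125 = 675 + 1125 = 1800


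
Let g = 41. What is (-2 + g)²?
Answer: 1521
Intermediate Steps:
(-2 + g)² = (-2 + 41)² = 39² = 1521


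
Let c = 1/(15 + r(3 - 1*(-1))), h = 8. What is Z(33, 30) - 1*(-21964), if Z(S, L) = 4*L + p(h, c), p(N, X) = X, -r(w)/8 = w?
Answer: 375427/17 ≈ 22084.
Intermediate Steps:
r(w) = -8*w
c = -1/17 (c = 1/(15 - 8*(3 - 1*(-1))) = 1/(15 - 8*(3 + 1)) = 1/(15 - 8*4) = 1/(15 - 32) = 1/(-17) = -1/17 ≈ -0.058824)
Z(S, L) = -1/17 + 4*L (Z(S, L) = 4*L - 1/17 = -1/17 + 4*L)
Z(33, 30) - 1*(-21964) = (-1/17 + 4*30) - 1*(-21964) = (-1/17 + 120) + 21964 = 2039/17 + 21964 = 375427/17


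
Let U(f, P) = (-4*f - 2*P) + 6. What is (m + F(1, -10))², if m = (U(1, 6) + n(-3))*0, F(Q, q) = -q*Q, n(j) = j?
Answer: 100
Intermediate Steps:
F(Q, q) = -Q*q
U(f, P) = 6 - 4*f - 2*P
m = 0 (m = ((6 - 4*1 - 2*6) - 3)*0 = ((6 - 4 - 12) - 3)*0 = (-10 - 3)*0 = -13*0 = 0)
(m + F(1, -10))² = (0 - 1*1*(-10))² = (0 + 10)² = 10² = 100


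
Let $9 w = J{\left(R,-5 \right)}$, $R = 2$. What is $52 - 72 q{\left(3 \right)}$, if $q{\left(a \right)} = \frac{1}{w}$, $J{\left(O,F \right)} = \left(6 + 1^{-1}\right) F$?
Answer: $\frac{2468}{35} \approx 70.514$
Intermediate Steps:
$J{\left(O,F \right)} = 7 F$ ($J{\left(O,F \right)} = \left(6 + 1\right) F = 7 F$)
$w = - \frac{35}{9}$ ($w = \frac{7 \left(-5\right)}{9} = \frac{1}{9} \left(-35\right) = - \frac{35}{9} \approx -3.8889$)
$q{\left(a \right)} = - \frac{9}{35}$ ($q{\left(a \right)} = \frac{1}{- \frac{35}{9}} = - \frac{9}{35}$)
$52 - 72 q{\left(3 \right)} = 52 - - \frac{648}{35} = 52 + \frac{648}{35} = \frac{2468}{35}$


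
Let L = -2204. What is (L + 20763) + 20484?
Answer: 39043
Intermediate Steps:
(L + 20763) + 20484 = (-2204 + 20763) + 20484 = 18559 + 20484 = 39043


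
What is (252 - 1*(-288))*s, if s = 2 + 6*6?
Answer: 20520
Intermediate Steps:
s = 38 (s = 2 + 36 = 38)
(252 - 1*(-288))*s = (252 - 1*(-288))*38 = (252 + 288)*38 = 540*38 = 20520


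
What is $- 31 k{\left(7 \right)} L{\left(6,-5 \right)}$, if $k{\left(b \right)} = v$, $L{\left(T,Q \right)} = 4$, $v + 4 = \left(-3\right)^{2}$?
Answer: $-620$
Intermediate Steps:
$v = 5$ ($v = -4 + \left(-3\right)^{2} = -4 + 9 = 5$)
$k{\left(b \right)} = 5$
$- 31 k{\left(7 \right)} L{\left(6,-5 \right)} = \left(-31\right) 5 \cdot 4 = \left(-155\right) 4 = -620$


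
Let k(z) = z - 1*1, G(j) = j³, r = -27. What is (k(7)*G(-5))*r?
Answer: 20250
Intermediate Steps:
k(z) = -1 + z (k(z) = z - 1 = -1 + z)
(k(7)*G(-5))*r = ((-1 + 7)*(-5)³)*(-27) = (6*(-125))*(-27) = -750*(-27) = 20250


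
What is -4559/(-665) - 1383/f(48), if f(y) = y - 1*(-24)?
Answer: -197149/15960 ≈ -12.353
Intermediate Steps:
f(y) = 24 + y (f(y) = y + 24 = 24 + y)
-4559/(-665) - 1383/f(48) = -4559/(-665) - 1383/(24 + 48) = -4559*(-1/665) - 1383/72 = 4559/665 - 1383*1/72 = 4559/665 - 461/24 = -197149/15960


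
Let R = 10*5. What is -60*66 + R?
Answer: -3910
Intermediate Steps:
R = 50
-60*66 + R = -60*66 + 50 = -3960 + 50 = -3910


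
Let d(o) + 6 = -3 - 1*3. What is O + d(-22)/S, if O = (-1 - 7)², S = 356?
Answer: 5693/89 ≈ 63.966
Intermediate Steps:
d(o) = -12 (d(o) = -6 + (-3 - 1*3) = -6 + (-3 - 3) = -6 - 6 = -12)
O = 64 (O = (-8)² = 64)
O + d(-22)/S = 64 - 12/356 = 64 + (1/356)*(-12) = 64 - 3/89 = 5693/89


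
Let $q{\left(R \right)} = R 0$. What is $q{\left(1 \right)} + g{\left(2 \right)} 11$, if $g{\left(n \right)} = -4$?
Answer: $-44$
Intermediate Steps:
$q{\left(R \right)} = 0$
$q{\left(1 \right)} + g{\left(2 \right)} 11 = 0 - 44 = -44$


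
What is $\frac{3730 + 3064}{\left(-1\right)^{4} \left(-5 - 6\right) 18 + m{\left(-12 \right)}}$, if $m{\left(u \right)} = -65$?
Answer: $- \frac{6794}{263} \approx -25.833$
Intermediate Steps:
$\frac{3730 + 3064}{\left(-1\right)^{4} \left(-5 - 6\right) 18 + m{\left(-12 \right)}} = \frac{3730 + 3064}{\left(-1\right)^{4} \left(-5 - 6\right) 18 - 65} = \frac{6794}{1 \left(-5 - 6\right) 18 - 65} = \frac{6794}{1 \left(-11\right) 18 - 65} = \frac{6794}{\left(-11\right) 18 - 65} = \frac{6794}{-198 - 65} = \frac{6794}{-263} = 6794 \left(- \frac{1}{263}\right) = - \frac{6794}{263}$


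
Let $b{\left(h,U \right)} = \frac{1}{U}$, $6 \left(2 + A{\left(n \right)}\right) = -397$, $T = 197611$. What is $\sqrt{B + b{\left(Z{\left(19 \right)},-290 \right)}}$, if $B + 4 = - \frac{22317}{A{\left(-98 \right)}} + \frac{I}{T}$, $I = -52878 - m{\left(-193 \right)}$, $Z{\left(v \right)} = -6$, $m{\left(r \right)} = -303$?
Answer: $\frac{\sqrt{177511984035746542952610}}{23438640710} \approx 17.976$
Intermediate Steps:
$A{\left(n \right)} = - \frac{409}{6}$ ($A{\left(n \right)} = -2 + \frac{1}{6} \left(-397\right) = -2 - \frac{397}{6} = - \frac{409}{6}$)
$I = -52575$ ($I = -52878 - -303 = -52878 + 303 = -52575$)
$B = \frac{26115713351}{80822899}$ ($B = -4 - \left(- \frac{133902}{409} + \frac{52575}{197611}\right) = -4 - - \frac{26439004947}{80822899} = -4 + \left(\frac{133902}{409} - \frac{52575}{197611}\right) = -4 + \frac{26439004947}{80822899} = \frac{26115713351}{80822899} \approx 323.12$)
$\sqrt{B + b{\left(Z{\left(19 \right)},-290 \right)}} = \sqrt{\frac{26115713351}{80822899} + \frac{1}{-290}} = \sqrt{\frac{26115713351}{80822899} - \frac{1}{290}} = \sqrt{\frac{7573476048891}{23438640710}} = \frac{\sqrt{177511984035746542952610}}{23438640710}$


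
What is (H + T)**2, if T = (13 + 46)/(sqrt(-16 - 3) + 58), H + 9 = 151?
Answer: 234070114725/11444689 - 57089344*I*sqrt(19)/11444689 ≈ 20452.0 - 21.743*I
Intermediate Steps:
H = 142 (H = -9 + 151 = 142)
T = 59/(58 + I*sqrt(19)) (T = 59/(sqrt(-19) + 58) = 59/(I*sqrt(19) + 58) = 59/(58 + I*sqrt(19)) ≈ 1.0115 - 0.07602*I)
(H + T)**2 = (142 + (3422/3383 - 59*I*sqrt(19)/3383))**2 = (483808/3383 - 59*I*sqrt(19)/3383)**2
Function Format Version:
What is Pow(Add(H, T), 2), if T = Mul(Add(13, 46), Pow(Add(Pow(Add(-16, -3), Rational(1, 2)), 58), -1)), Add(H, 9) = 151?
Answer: Add(Rational(234070114725, 11444689), Mul(Rational(-57089344, 11444689), I, Pow(19, Rational(1, 2)))) ≈ Add(20452., Mul(-21.743, I))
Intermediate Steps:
H = 142 (H = Add(-9, 151) = 142)
T = Mul(59, Pow(Add(58, Mul(I, Pow(19, Rational(1, 2)))), -1)) (T = Mul(59, Pow(Add(Pow(-19, Rational(1, 2)), 58), -1)) = Mul(59, Pow(Add(Mul(I, Pow(19, Rational(1, 2))), 58), -1)) = Mul(59, Pow(Add(58, Mul(I, Pow(19, Rational(1, 2)))), -1)) ≈ Add(1.0115, Mul(-0.076020, I)))
Pow(Add(H, T), 2) = Pow(Add(142, Add(Rational(3422, 3383), Mul(Rational(-59, 3383), I, Pow(19, Rational(1, 2))))), 2) = Pow(Add(Rational(483808, 3383), Mul(Rational(-59, 3383), I, Pow(19, Rational(1, 2)))), 2)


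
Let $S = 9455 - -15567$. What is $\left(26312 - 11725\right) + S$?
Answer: $39609$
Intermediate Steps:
$S = 25022$ ($S = 9455 + 15567 = 25022$)
$\left(26312 - 11725\right) + S = \left(26312 - 11725\right) + 25022 = 14587 + 25022 = 39609$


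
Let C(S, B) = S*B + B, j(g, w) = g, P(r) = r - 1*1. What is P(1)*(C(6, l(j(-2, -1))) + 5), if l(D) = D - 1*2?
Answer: 0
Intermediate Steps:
P(r) = -1 + r (P(r) = r - 1 = -1 + r)
l(D) = -2 + D (l(D) = D - 2 = -2 + D)
C(S, B) = B + B*S (C(S, B) = B*S + B = B + B*S)
P(1)*(C(6, l(j(-2, -1))) + 5) = (-1 + 1)*((-2 - 2)*(1 + 6) + 5) = 0*(-4*7 + 5) = 0*(-28 + 5) = 0*(-23) = 0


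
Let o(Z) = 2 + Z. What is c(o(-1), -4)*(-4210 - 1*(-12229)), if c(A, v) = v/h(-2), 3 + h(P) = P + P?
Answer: 32076/7 ≈ 4582.3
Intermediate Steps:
h(P) = -3 + 2*P (h(P) = -3 + (P + P) = -3 + 2*P)
c(A, v) = -v/7 (c(A, v) = v/(-3 + 2*(-2)) = v/(-3 - 4) = v/(-7) = v*(-⅐) = -v/7)
c(o(-1), -4)*(-4210 - 1*(-12229)) = (-⅐*(-4))*(-4210 - 1*(-12229)) = 4*(-4210 + 12229)/7 = (4/7)*8019 = 32076/7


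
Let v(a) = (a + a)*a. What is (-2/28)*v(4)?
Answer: -16/7 ≈ -2.2857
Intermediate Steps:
v(a) = 2*a**2 (v(a) = (2*a)*a = 2*a**2)
(-2/28)*v(4) = (-2/28)*(2*4**2) = (-2*1/28)*(2*16) = -1/14*32 = -16/7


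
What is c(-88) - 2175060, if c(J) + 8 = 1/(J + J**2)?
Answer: -16652320607/7656 ≈ -2.1751e+6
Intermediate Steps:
c(J) = -8 + 1/(J + J**2)
c(-88) - 2175060 = (1 - 8*(-88) - 8*(-88)**2)/((-88)*(1 - 88)) - 2175060 = -1/88*(1 + 704 - 8*7744)/(-87) - 2175060 = -1/88*(-1/87)*(1 + 704 - 61952) - 2175060 = -1/88*(-1/87)*(-61247) - 2175060 = -61247/7656 - 2175060 = -16652320607/7656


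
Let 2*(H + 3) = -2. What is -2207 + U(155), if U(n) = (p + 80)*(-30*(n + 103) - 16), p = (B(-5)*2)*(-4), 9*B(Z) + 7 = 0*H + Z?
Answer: -2116253/3 ≈ -7.0542e+5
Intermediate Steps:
H = -4 (H = -3 + (½)*(-2) = -3 - 1 = -4)
B(Z) = -7/9 + Z/9 (B(Z) = -7/9 + (0*(-4) + Z)/9 = -7/9 + (0 + Z)/9 = -7/9 + Z/9)
p = 32/3 (p = ((-7/9 + (⅑)*(-5))*2)*(-4) = ((-7/9 - 5/9)*2)*(-4) = -4/3*2*(-4) = -8/3*(-4) = 32/3 ≈ 10.667)
U(n) = -844832/3 - 2720*n (U(n) = (32/3 + 80)*(-30*(n + 103) - 16) = 272*(-30*(103 + n) - 16)/3 = 272*((-3090 - 30*n) - 16)/3 = 272*(-3106 - 30*n)/3 = -844832/3 - 2720*n)
-2207 + U(155) = -2207 + (-844832/3 - 2720*155) = -2207 + (-844832/3 - 421600) = -2207 - 2109632/3 = -2116253/3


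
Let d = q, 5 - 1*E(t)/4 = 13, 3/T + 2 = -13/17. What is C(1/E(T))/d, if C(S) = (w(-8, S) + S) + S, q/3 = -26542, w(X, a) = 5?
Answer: -79/1274016 ≈ -6.2009e-5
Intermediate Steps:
q = -79626 (q = 3*(-26542) = -79626)
T = -51/47 (T = 3/(-2 - 13/17) = 3/(-47/17) = 3*(-17/47) = -51/47 ≈ -1.0851)
E(t) = -32 (E(t) = 20 - 4*13 = 20 - 52 = -32)
d = -79626
C(S) = 5 + 2*S (C(S) = (5 + S) + S = 5 + 2*S)
C(1/E(T))/d = (5 + 2/(-32))/(-79626) = (5 + 2*(-1/32))*(-1/79626) = (5 - 1/16)*(-1/79626) = (79/16)*(-1/79626) = -79/1274016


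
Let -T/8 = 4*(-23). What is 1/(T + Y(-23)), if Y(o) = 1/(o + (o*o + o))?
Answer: 483/355489 ≈ 0.0013587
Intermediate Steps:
T = 736 (T = -32*(-23) = -8*(-92) = 736)
Y(o) = 1/(o**2 + 2*o) (Y(o) = 1/(o + (o**2 + o)) = 1/(o + (o + o**2)) = 1/(o**2 + 2*o))
1/(T + Y(-23)) = 1/(736 + 1/((-23)*(2 - 23))) = 1/(736 - 1/23/(-21)) = 1/(736 - 1/23*(-1/21)) = 1/(736 + 1/483) = 1/(355489/483) = 483/355489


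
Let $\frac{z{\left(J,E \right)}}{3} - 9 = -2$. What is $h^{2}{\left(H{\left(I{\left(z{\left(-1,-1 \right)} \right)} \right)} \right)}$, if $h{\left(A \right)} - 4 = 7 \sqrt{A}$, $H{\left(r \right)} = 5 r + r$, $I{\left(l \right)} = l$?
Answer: $6190 + 168 \sqrt{14} \approx 6818.6$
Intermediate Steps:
$z{\left(J,E \right)} = 21$ ($z{\left(J,E \right)} = 27 + 3 \left(-2\right) = 27 - 6 = 21$)
$H{\left(r \right)} = 6 r$
$h{\left(A \right)} = 4 + 7 \sqrt{A}$
$h^{2}{\left(H{\left(I{\left(z{\left(-1,-1 \right)} \right)} \right)} \right)} = \left(4 + 7 \sqrt{6 \cdot 21}\right)^{2} = \left(4 + 7 \sqrt{126}\right)^{2} = \left(4 + 7 \cdot 3 \sqrt{14}\right)^{2} = \left(4 + 21 \sqrt{14}\right)^{2}$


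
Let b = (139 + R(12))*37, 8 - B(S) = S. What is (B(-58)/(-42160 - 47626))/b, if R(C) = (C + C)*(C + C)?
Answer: -3/107967665 ≈ -2.7786e-8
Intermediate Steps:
R(C) = 4*C² (R(C) = (2*C)*(2*C) = 4*C²)
B(S) = 8 - S
b = 26455 (b = (139 + 4*12²)*37 = (139 + 4*144)*37 = (139 + 576)*37 = 715*37 = 26455)
(B(-58)/(-42160 - 47626))/b = ((8 - 1*(-58))/(-42160 - 47626))/26455 = ((8 + 58)/(-89786))*(1/26455) = (66*(-1/89786))*(1/26455) = -33/44893*1/26455 = -3/107967665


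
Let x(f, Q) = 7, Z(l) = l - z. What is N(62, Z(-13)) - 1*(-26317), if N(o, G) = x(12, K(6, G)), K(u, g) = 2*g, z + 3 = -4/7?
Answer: 26324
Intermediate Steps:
z = -25/7 (z = -3 - 4/7 = -25/7 ≈ -3.5714)
Z(l) = 25/7 + l (Z(l) = l - 1*(-25/7) = l + 25/7 = 25/7 + l)
N(o, G) = 7
N(62, Z(-13)) - 1*(-26317) = 7 - 1*(-26317) = 7 + 26317 = 26324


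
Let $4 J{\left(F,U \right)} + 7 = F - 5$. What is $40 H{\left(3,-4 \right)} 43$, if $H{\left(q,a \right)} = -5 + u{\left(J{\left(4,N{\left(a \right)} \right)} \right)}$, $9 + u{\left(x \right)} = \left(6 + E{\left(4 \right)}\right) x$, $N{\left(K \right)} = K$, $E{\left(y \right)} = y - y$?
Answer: $-44720$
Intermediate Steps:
$E{\left(y \right)} = 0$
$J{\left(F,U \right)} = -3 + \frac{F}{4}$ ($J{\left(F,U \right)} = - \frac{7}{4} + \frac{F - 5}{4} = - \frac{7}{4} + \frac{-5 + F}{4} = - \frac{7}{4} + \left(- \frac{5}{4} + \frac{F}{4}\right) = -3 + \frac{F}{4}$)
$u{\left(x \right)} = -9 + 6 x$ ($u{\left(x \right)} = -9 + \left(6 + 0\right) x = -9 + 6 x$)
$H{\left(q,a \right)} = -26$ ($H{\left(q,a \right)} = -5 + \left(-9 + 6 \left(-3 + \frac{1}{4} \cdot 4\right)\right) = -5 + \left(-9 + 6 \left(-3 + 1\right)\right) = -5 + \left(-9 + 6 \left(-2\right)\right) = -5 - 21 = -26$)
$40 H{\left(3,-4 \right)} 43 = 40 \left(-26\right) 43 = \left(-1040\right) 43 = -44720$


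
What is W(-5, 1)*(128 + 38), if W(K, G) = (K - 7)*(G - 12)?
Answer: 21912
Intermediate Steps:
W(K, G) = (-12 + G)*(-7 + K) (W(K, G) = (-7 + K)*(-12 + G) = (-12 + G)*(-7 + K))
W(-5, 1)*(128 + 38) = (84 - 12*(-5) - 7*1 + 1*(-5))*(128 + 38) = (84 + 60 - 7 - 5)*166 = 132*166 = 21912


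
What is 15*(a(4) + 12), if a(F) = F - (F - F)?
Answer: 240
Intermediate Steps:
a(F) = F (a(F) = F - 1*0 = F + 0 = F)
15*(a(4) + 12) = 15*(4 + 12) = 15*16 = 240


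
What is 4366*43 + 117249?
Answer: 304987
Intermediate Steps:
4366*43 + 117249 = 187738 + 117249 = 304987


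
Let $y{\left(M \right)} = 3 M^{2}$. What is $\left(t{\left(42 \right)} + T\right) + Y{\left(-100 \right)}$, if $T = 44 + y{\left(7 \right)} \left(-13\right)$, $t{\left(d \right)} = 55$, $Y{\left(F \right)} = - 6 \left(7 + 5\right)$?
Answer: $-1884$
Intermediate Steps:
$Y{\left(F \right)} = -72$ ($Y{\left(F \right)} = \left(-6\right) 12 = -72$)
$T = -1867$ ($T = 44 + 3 \cdot 7^{2} \left(-13\right) = 44 + 3 \cdot 49 \left(-13\right) = 44 + 147 \left(-13\right) = 44 - 1911 = -1867$)
$\left(t{\left(42 \right)} + T\right) + Y{\left(-100 \right)} = \left(55 - 1867\right) - 72 = -1812 - 72 = -1884$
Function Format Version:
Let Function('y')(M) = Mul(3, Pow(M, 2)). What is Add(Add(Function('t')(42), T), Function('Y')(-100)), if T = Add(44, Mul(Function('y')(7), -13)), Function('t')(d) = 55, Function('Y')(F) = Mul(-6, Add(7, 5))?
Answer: -1884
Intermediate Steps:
Function('Y')(F) = -72 (Function('Y')(F) = Mul(-6, 12) = -72)
T = -1867 (T = Add(44, Mul(Mul(3, Pow(7, 2)), -13)) = Add(44, Mul(Mul(3, 49), -13)) = Add(44, Mul(147, -13)) = Add(44, -1911) = -1867)
Add(Add(Function('t')(42), T), Function('Y')(-100)) = Add(Add(55, -1867), -72) = Add(-1812, -72) = -1884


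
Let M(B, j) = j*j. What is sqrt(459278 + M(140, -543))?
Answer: sqrt(754127) ≈ 868.41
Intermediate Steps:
M(B, j) = j**2
sqrt(459278 + M(140, -543)) = sqrt(459278 + (-543)**2) = sqrt(459278 + 294849) = sqrt(754127)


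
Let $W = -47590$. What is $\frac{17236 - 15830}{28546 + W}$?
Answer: $- \frac{703}{9522} \approx -0.073829$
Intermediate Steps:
$\frac{17236 - 15830}{28546 + W} = \frac{17236 - 15830}{28546 - 47590} = \frac{1406}{-19044} = 1406 \left(- \frac{1}{19044}\right) = - \frac{703}{9522}$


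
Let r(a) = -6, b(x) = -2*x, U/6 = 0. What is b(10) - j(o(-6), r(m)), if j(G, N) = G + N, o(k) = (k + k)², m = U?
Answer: -158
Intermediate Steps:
U = 0 (U = 6*0 = 0)
m = 0
o(k) = 4*k² (o(k) = (2*k)² = 4*k²)
b(10) - j(o(-6), r(m)) = -2*10 - (4*(-6)² - 6) = -20 - (4*36 - 6) = -20 - (144 - 6) = -20 - 1*138 = -20 - 138 = -158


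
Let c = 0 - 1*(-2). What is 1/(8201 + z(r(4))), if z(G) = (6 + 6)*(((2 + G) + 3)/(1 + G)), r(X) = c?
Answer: 1/8229 ≈ 0.00012152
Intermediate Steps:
c = 2 (c = 0 + 2 = 2)
r(X) = 2
z(G) = 12*(5 + G)/(1 + G) (z(G) = 12*((5 + G)/(1 + G)) = 12*(5 + G)/(1 + G))
1/(8201 + z(r(4))) = 1/(8201 + 12*(5 + 2)/(1 + 2)) = 1/(8201 + 12*7/3) = 1/(8201 + 12*(⅓)*7) = 1/(8201 + 28) = 1/8229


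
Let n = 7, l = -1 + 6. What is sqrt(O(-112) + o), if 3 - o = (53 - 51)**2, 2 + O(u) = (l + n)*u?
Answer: I*sqrt(1347) ≈ 36.701*I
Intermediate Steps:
l = 5
O(u) = -2 + 12*u (O(u) = -2 + (5 + 7)*u = -2 + 12*u)
o = -1 (o = 3 - (53 - 51)**2 = 3 - 1*2**2 = 3 - 1*4 = 3 - 4 = -1)
sqrt(O(-112) + o) = sqrt((-2 + 12*(-112)) - 1) = sqrt((-2 - 1344) - 1) = sqrt(-1346 - 1) = sqrt(-1347) = I*sqrt(1347)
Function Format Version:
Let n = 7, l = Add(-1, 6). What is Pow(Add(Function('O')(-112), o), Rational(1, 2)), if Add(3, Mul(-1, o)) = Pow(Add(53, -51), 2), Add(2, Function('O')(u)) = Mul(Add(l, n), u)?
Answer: Mul(I, Pow(1347, Rational(1, 2))) ≈ Mul(36.701, I)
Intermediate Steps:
l = 5
Function('O')(u) = Add(-2, Mul(12, u)) (Function('O')(u) = Add(-2, Mul(Add(5, 7), u)) = Add(-2, Mul(12, u)))
o = -1 (o = Add(3, Mul(-1, Pow(Add(53, -51), 2))) = Add(3, Mul(-1, Pow(2, 2))) = Add(3, Mul(-1, 4)) = Add(3, -4) = -1)
Pow(Add(Function('O')(-112), o), Rational(1, 2)) = Pow(Add(Add(-2, Mul(12, -112)), -1), Rational(1, 2)) = Pow(Add(Add(-2, -1344), -1), Rational(1, 2)) = Pow(Add(-1346, -1), Rational(1, 2)) = Pow(-1347, Rational(1, 2)) = Mul(I, Pow(1347, Rational(1, 2)))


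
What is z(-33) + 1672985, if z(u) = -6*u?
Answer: 1673183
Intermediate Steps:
z(-33) + 1672985 = -6*(-33) + 1672985 = 198 + 1672985 = 1673183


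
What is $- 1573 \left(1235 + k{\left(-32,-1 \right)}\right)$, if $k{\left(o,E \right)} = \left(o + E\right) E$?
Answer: $-1994564$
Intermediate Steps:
$k{\left(o,E \right)} = E \left(E + o\right)$ ($k{\left(o,E \right)} = \left(E + o\right) E = E \left(E + o\right)$)
$- 1573 \left(1235 + k{\left(-32,-1 \right)}\right) = - 1573 \left(1235 - \left(-1 - 32\right)\right) = - 1573 \left(1235 - -33\right) = - 1573 \left(1235 + 33\right) = \left(-1573\right) 1268 = -1994564$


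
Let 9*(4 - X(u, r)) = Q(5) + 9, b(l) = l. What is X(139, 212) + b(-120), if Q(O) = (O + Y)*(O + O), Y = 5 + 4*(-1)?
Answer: -371/3 ≈ -123.67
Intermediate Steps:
Y = 1 (Y = 5 - 4 = 1)
Q(O) = 2*O*(1 + O) (Q(O) = (O + 1)*(O + O) = (1 + O)*(2*O) = 2*O*(1 + O))
X(u, r) = -11/3 (X(u, r) = 4 - (2*5*(1 + 5) + 9)/9 = 4 - (2*5*6 + 9)/9 = 4 - (60 + 9)/9 = 4 - ⅑*69 = 4 - 23/3 = -11/3)
X(139, 212) + b(-120) = -11/3 - 120 = -371/3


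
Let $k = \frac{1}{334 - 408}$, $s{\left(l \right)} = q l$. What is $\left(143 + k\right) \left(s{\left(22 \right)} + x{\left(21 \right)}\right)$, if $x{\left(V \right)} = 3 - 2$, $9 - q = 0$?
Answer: $\frac{2105619}{74} \approx 28454.0$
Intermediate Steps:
$q = 9$ ($q = 9 - 0 = 9 + 0 = 9$)
$x{\left(V \right)} = 1$ ($x{\left(V \right)} = 3 - 2 = 1$)
$s{\left(l \right)} = 9 l$
$k = - \frac{1}{74}$ ($k = \frac{1}{-74} = - \frac{1}{74} \approx -0.013514$)
$\left(143 + k\right) \left(s{\left(22 \right)} + x{\left(21 \right)}\right) = \left(143 - \frac{1}{74}\right) \left(9 \cdot 22 + 1\right) = \frac{10581 \left(198 + 1\right)}{74} = \frac{10581}{74} \cdot 199 = \frac{2105619}{74}$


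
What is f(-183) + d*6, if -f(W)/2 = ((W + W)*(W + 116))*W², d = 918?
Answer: -1642429008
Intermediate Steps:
f(W) = -4*W³*(116 + W) (f(W) = -2*(W + W)*(W + 116)*W² = -2*(2*W)*(116 + W)*W² = -2*2*W*(116 + W)*W² = -4*W³*(116 + W))
f(-183) + d*6 = 4*(-183)³*(-116 - 1*(-183)) + 918*6 = 4*(-6128487)*(-116 + 183) + 5508 = 4*(-6128487)*67 + 5508 = -1642434516 + 5508 = -1642429008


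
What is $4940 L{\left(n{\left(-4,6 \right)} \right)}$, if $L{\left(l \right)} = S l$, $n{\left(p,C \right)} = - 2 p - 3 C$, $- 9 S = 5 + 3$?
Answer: $\frac{395200}{9} \approx 43911.0$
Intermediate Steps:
$S = - \frac{8}{9}$ ($S = - \frac{5 + 3}{9} = \left(- \frac{1}{9}\right) 8 = - \frac{8}{9} \approx -0.88889$)
$n{\left(p,C \right)} = - 3 C - 2 p$
$L{\left(l \right)} = - \frac{8 l}{9}$
$4940 L{\left(n{\left(-4,6 \right)} \right)} = 4940 \left(- \frac{8 \left(\left(-3\right) 6 - -8\right)}{9}\right) = 4940 \left(- \frac{8 \left(-18 + 8\right)}{9}\right) = 4940 \left(\left(- \frac{8}{9}\right) \left(-10\right)\right) = 4940 \cdot \frac{80}{9} = \frac{395200}{9}$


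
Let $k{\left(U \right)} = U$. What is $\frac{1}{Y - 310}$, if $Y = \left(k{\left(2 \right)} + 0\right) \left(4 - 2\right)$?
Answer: $- \frac{1}{306} \approx -0.003268$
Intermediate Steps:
$Y = 4$ ($Y = \left(2 + 0\right) \left(4 - 2\right) = 2 \left(4 - 2\right) = 2 \cdot 2 = 4$)
$\frac{1}{Y - 310} = \frac{1}{4 - 310} = \frac{1}{-306} = - \frac{1}{306}$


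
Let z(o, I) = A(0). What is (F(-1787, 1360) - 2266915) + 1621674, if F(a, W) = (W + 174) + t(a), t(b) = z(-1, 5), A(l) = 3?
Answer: -643704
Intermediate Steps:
z(o, I) = 3
t(b) = 3
F(a, W) = 177 + W (F(a, W) = (W + 174) + 3 = (174 + W) + 3 = 177 + W)
(F(-1787, 1360) - 2266915) + 1621674 = ((177 + 1360) - 2266915) + 1621674 = (1537 - 2266915) + 1621674 = -2265378 + 1621674 = -643704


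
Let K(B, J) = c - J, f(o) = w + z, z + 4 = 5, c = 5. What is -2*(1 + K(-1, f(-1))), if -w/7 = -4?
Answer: 46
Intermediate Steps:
z = 1 (z = -4 + 5 = 1)
w = 28 (w = -7*(-4) = 28)
f(o) = 29 (f(o) = 28 + 1 = 29)
K(B, J) = 5 - J
-2*(1 + K(-1, f(-1))) = -2*(1 + (5 - 1*29)) = -2*(1 + (5 - 29)) = -2*(1 - 24) = -2*(-23) = 46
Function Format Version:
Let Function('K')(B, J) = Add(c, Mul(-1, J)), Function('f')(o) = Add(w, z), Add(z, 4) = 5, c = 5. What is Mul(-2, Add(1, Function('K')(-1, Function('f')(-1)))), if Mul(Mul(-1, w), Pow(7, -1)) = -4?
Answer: 46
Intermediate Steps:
z = 1 (z = Add(-4, 5) = 1)
w = 28 (w = Mul(-7, -4) = 28)
Function('f')(o) = 29 (Function('f')(o) = Add(28, 1) = 29)
Function('K')(B, J) = Add(5, Mul(-1, J))
Mul(-2, Add(1, Function('K')(-1, Function('f')(-1)))) = Mul(-2, Add(1, Add(5, Mul(-1, 29)))) = Mul(-2, Add(1, Add(5, -29))) = Mul(-2, Add(1, -24)) = Mul(-2, -23) = 46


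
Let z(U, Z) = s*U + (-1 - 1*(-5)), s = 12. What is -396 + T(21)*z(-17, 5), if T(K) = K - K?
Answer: -396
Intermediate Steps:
T(K) = 0
z(U, Z) = 4 + 12*U (z(U, Z) = 12*U + (-1 - 1*(-5)) = 12*U + (-1 + 5) = 12*U + 4 = 4 + 12*U)
-396 + T(21)*z(-17, 5) = -396 + 0*(4 + 12*(-17)) = -396 + 0*(4 - 204) = -396 + 0*(-200) = -396 + 0 = -396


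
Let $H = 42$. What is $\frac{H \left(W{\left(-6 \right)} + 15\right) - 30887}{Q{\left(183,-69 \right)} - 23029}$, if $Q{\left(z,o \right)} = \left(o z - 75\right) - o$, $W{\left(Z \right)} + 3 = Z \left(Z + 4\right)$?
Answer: $\frac{29879}{35662} \approx 0.83784$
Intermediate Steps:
$W{\left(Z \right)} = -3 + Z \left(4 + Z\right)$ ($W{\left(Z \right)} = -3 + Z \left(Z + 4\right) = -3 + Z \left(4 + Z\right)$)
$Q{\left(z,o \right)} = -75 - o + o z$ ($Q{\left(z,o \right)} = \left(-75 + o z\right) - o = -75 - o + o z$)
$\frac{H \left(W{\left(-6 \right)} + 15\right) - 30887}{Q{\left(183,-69 \right)} - 23029} = \frac{42 \left(\left(-3 + \left(-6\right)^{2} + 4 \left(-6\right)\right) + 15\right) - 30887}{\left(-75 - -69 - 12627\right) - 23029} = \frac{42 \left(\left(-3 + 36 - 24\right) + 15\right) - 30887}{\left(-75 + 69 - 12627\right) - 23029} = \frac{42 \left(9 + 15\right) - 30887}{-12633 - 23029} = \frac{42 \cdot 24 - 30887}{-35662} = \left(1008 - 30887\right) \left(- \frac{1}{35662}\right) = \left(-29879\right) \left(- \frac{1}{35662}\right) = \frac{29879}{35662}$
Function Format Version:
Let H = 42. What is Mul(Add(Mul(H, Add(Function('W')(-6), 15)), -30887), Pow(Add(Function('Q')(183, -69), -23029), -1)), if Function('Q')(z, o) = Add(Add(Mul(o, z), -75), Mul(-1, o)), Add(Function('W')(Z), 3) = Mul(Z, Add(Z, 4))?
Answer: Rational(29879, 35662) ≈ 0.83784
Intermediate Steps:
Function('W')(Z) = Add(-3, Mul(Z, Add(4, Z))) (Function('W')(Z) = Add(-3, Mul(Z, Add(Z, 4))) = Add(-3, Mul(Z, Add(4, Z))))
Function('Q')(z, o) = Add(-75, Mul(-1, o), Mul(o, z)) (Function('Q')(z, o) = Add(Add(-75, Mul(o, z)), Mul(-1, o)) = Add(-75, Mul(-1, o), Mul(o, z)))
Mul(Add(Mul(H, Add(Function('W')(-6), 15)), -30887), Pow(Add(Function('Q')(183, -69), -23029), -1)) = Mul(Add(Mul(42, Add(Add(-3, Pow(-6, 2), Mul(4, -6)), 15)), -30887), Pow(Add(Add(-75, Mul(-1, -69), Mul(-69, 183)), -23029), -1)) = Mul(Add(Mul(42, Add(Add(-3, 36, -24), 15)), -30887), Pow(Add(Add(-75, 69, -12627), -23029), -1)) = Mul(Add(Mul(42, Add(9, 15)), -30887), Pow(Add(-12633, -23029), -1)) = Mul(Add(Mul(42, 24), -30887), Pow(-35662, -1)) = Mul(Add(1008, -30887), Rational(-1, 35662)) = Mul(-29879, Rational(-1, 35662)) = Rational(29879, 35662)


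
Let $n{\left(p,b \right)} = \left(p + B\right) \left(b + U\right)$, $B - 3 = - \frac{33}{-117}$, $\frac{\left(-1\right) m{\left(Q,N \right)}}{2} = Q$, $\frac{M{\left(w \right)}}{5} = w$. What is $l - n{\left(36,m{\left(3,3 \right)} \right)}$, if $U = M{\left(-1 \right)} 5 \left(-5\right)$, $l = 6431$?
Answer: $\frac{68501}{39} \approx 1756.4$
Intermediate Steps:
$M{\left(w \right)} = 5 w$
$m{\left(Q,N \right)} = - 2 Q$
$B = \frac{128}{39}$ ($B = 3 - \frac{33}{-117} = 3 - - \frac{11}{39} = 3 + \frac{11}{39} = \frac{128}{39} \approx 3.2821$)
$U = 125$ ($U = 5 \left(-1\right) 5 \left(-5\right) = \left(-5\right) 5 \left(-5\right) = \left(-25\right) \left(-5\right) = 125$)
$n{\left(p,b \right)} = \left(125 + b\right) \left(\frac{128}{39} + p\right)$ ($n{\left(p,b \right)} = \left(p + \frac{128}{39}\right) \left(b + 125\right) = \left(\frac{128}{39} + p\right) \left(125 + b\right) = \left(125 + b\right) \left(\frac{128}{39} + p\right)$)
$l - n{\left(36,m{\left(3,3 \right)} \right)} = 6431 - \left(\frac{16000}{39} + 125 \cdot 36 + \frac{128 \left(\left(-2\right) 3\right)}{39} + \left(-2\right) 3 \cdot 36\right) = 6431 - \left(\frac{16000}{39} + 4500 + \frac{128}{39} \left(-6\right) - 216\right) = 6431 - \left(\frac{16000}{39} + 4500 - \frac{256}{13} - 216\right) = 6431 - \frac{182308}{39} = \frac{68501}{39}$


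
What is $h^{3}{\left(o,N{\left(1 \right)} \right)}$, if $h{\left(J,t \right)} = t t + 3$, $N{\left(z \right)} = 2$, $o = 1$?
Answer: $343$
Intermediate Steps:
$h{\left(J,t \right)} = 3 + t^{2}$ ($h{\left(J,t \right)} = t^{2} + 3 = 3 + t^{2}$)
$h^{3}{\left(o,N{\left(1 \right)} \right)} = \left(3 + 2^{2}\right)^{3} = \left(3 + 4\right)^{3} = 7^{3} = 343$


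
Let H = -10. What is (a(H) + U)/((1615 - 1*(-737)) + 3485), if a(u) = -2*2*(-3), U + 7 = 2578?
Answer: 2583/5837 ≈ 0.44252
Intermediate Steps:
U = 2571 (U = -7 + 2578 = 2571)
a(u) = 12 (a(u) = -4*(-3) = 12)
(a(H) + U)/((1615 - 1*(-737)) + 3485) = (12 + 2571)/((1615 - 1*(-737)) + 3485) = 2583/((1615 + 737) + 3485) = 2583/(2352 + 3485) = 2583/5837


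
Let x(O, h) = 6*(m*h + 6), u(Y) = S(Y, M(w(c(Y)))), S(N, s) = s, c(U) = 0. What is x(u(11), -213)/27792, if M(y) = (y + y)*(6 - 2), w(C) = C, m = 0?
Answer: 1/772 ≈ 0.0012953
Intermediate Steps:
M(y) = 8*y (M(y) = (2*y)*4 = 8*y)
u(Y) = 0 (u(Y) = 8*0 = 0)
x(O, h) = 36 (x(O, h) = 6*(0*h + 6) = 6*(0 + 6) = 6*6 = 36)
x(u(11), -213)/27792 = 36/27792 = 36*(1/27792) = 1/772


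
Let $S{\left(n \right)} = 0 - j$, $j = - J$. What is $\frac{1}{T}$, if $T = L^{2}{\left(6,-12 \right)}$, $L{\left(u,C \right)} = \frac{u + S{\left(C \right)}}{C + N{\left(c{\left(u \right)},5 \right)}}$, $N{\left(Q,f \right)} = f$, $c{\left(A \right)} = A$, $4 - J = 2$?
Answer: $\frac{49}{64} \approx 0.76563$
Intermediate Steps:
$J = 2$ ($J = 4 - 2 = 2$)
$j = -2$ ($j = \left(-1\right) 2 = -2$)
$S{\left(n \right)} = 2$ ($S{\left(n \right)} = 0 - -2 = 0 + 2 = 2$)
$L{\left(u,C \right)} = \frac{2 + u}{5 + C}$ ($L{\left(u,C \right)} = \frac{u + 2}{C + 5} = \frac{2 + u}{5 + C}$)
$T = \frac{64}{49}$ ($T = \left(\frac{2 + 6}{5 - 12}\right)^{2} = \left(\frac{1}{-7} \cdot 8\right)^{2} = \left(\left(- \frac{1}{7}\right) 8\right)^{2} = \left(- \frac{8}{7}\right)^{2} = \frac{64}{49} \approx 1.3061$)
$\frac{1}{T} = \frac{1}{\frac{64}{49}} = \frac{49}{64}$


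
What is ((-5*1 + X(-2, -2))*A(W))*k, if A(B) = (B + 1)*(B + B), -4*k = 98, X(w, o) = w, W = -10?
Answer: 30870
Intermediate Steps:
k = -49/2 (k = -1/4*98 = -49/2 ≈ -24.500)
A(B) = 2*B*(1 + B) (A(B) = (1 + B)*(2*B) = 2*B*(1 + B))
((-5*1 + X(-2, -2))*A(W))*k = ((-5*1 - 2)*(2*(-10)*(1 - 10)))*(-49/2) = ((-5 - 2)*(2*(-10)*(-9)))*(-49/2) = -7*180*(-49/2) = -1260*(-49/2) = 30870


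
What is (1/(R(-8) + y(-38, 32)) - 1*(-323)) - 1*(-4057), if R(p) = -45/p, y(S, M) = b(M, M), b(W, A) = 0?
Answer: 197108/45 ≈ 4380.2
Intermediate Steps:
y(S, M) = 0
(1/(R(-8) + y(-38, 32)) - 1*(-323)) - 1*(-4057) = (1/(-45/(-8) + 0) - 1*(-323)) - 1*(-4057) = (1/(-45*(-⅛) + 0) + 323) + 4057 = (1/(45/8 + 0) + 323) + 4057 = (1/(45/8) + 323) + 4057 = (8/45 + 323) + 4057 = 14543/45 + 4057 = 197108/45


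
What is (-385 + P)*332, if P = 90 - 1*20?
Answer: -104580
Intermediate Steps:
P = 70 (P = 90 - 20 = 70)
(-385 + P)*332 = (-385 + 70)*332 = -315*332 = -104580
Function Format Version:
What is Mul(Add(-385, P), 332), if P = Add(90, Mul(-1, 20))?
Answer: -104580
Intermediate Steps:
P = 70 (P = Add(90, -20) = 70)
Mul(Add(-385, P), 332) = Mul(Add(-385, 70), 332) = Mul(-315, 332) = -104580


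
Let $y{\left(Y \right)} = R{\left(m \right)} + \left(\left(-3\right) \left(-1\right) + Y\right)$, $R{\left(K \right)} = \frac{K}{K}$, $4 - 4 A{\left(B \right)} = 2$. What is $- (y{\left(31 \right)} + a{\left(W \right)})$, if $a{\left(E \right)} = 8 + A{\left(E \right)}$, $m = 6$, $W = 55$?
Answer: $- \frac{87}{2} \approx -43.5$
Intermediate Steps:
$A{\left(B \right)} = \frac{1}{2}$ ($A{\left(B \right)} = 1 - \frac{1}{2} = \frac{1}{2}$)
$a{\left(E \right)} = \frac{17}{2}$ ($a{\left(E \right)} = 8 + \frac{1}{2} = \frac{17}{2}$)
$R{\left(K \right)} = 1$
$y{\left(Y \right)} = 4 + Y$ ($y{\left(Y \right)} = 1 + \left(\left(-3\right) \left(-1\right) + Y\right) = 1 + \left(3 + Y\right) = 4 + Y$)
$- (y{\left(31 \right)} + a{\left(W \right)}) = - (\left(4 + 31\right) + \frac{17}{2}) = - (35 + \frac{17}{2}) = \left(-1\right) \frac{87}{2} = - \frac{87}{2}$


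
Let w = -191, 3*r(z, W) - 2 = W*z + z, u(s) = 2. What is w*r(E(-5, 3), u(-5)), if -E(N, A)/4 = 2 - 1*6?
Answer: -9550/3 ≈ -3183.3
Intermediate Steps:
E(N, A) = 16 (E(N, A) = -4*(2 - 1*6) = -4*(2 - 6) = -4*(-4) = 16)
r(z, W) = 2/3 + z/3 + W*z/3 (r(z, W) = 2/3 + (W*z + z)/3 = 2/3 + (z + W*z)/3 = 2/3 + (z/3 + W*z/3) = 2/3 + z/3 + W*z/3)
w*r(E(-5, 3), u(-5)) = -191*(2/3 + (1/3)*16 + (1/3)*2*16) = -191*(2/3 + 16/3 + 32/3) = -191*50/3 = -9550/3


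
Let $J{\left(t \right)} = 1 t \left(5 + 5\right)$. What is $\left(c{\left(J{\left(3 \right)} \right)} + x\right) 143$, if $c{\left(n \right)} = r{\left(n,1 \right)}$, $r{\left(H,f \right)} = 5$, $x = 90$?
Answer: $13585$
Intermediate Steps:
$J{\left(t \right)} = 10 t$ ($J{\left(t \right)} = t 10 = 10 t$)
$c{\left(n \right)} = 5$
$\left(c{\left(J{\left(3 \right)} \right)} + x\right) 143 = \left(5 + 90\right) 143 = 95 \cdot 143 = 13585$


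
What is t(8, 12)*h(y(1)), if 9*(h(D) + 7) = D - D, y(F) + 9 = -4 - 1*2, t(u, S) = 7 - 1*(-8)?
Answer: -105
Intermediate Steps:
t(u, S) = 15 (t(u, S) = 7 + 8 = 15)
y(F) = -15 (y(F) = -9 + (-4 - 1*2) = -9 + (-4 - 2) = -9 - 6 = -15)
h(D) = -7 (h(D) = -7 + (D - D)/9 = -7 + (⅑)*0 = -7 + 0 = -7)
t(8, 12)*h(y(1)) = 15*(-7) = -105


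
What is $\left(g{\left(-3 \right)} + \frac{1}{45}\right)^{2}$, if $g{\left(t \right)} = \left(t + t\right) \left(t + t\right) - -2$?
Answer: $\frac{2927521}{2025} \approx 1445.7$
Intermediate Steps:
$g{\left(t \right)} = 2 + 4 t^{2}$ ($g{\left(t \right)} = 2 t 2 t + 2 = 4 t^{2} + 2 = 2 + 4 t^{2}$)
$\left(g{\left(-3 \right)} + \frac{1}{45}\right)^{2} = \left(\left(2 + 4 \left(-3\right)^{2}\right) + \frac{1}{45}\right)^{2} = \left(\left(2 + 4 \cdot 9\right) + \frac{1}{45}\right)^{2} = \left(\left(2 + 36\right) + \frac{1}{45}\right)^{2} = \left(38 + \frac{1}{45}\right)^{2} = \left(\frac{1711}{45}\right)^{2} = \frac{2927521}{2025}$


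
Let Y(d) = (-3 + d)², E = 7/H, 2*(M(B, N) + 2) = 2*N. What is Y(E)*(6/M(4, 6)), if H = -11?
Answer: 2400/121 ≈ 19.835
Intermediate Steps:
M(B, N) = -2 + N (M(B, N) = -2 + (2*N)/2 = -2 + N)
E = -7/11 (E = 7/(-11) = 7*(-1/11) = -7/11 ≈ -0.63636)
Y(E)*(6/M(4, 6)) = (-3 - 7/11)²*(6/(-2 + 6)) = (-40/11)²*(6/4) = 1600*(6*(¼))/121 = (1600/121)*(3/2) = 2400/121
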